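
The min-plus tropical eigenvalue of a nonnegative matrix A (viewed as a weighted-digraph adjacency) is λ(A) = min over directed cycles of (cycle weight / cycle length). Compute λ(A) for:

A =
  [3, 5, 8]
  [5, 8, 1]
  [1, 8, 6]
λ(A) = 7/3

Enumerate directed cycles and compute their means (weight / length). Sample:
  cycle 0 → 0: weight = 3, length = 1, mean = 3/1 ≈ 3.000
  cycle 1 → 1: weight = 8, length = 1, mean = 8/1 ≈ 8.000
  cycle 2 → 2: weight = 6, length = 1, mean = 6/1 ≈ 6.000
  cycle 0 → 1 → 0: weight = 10, length = 2, mean = 10/2 ≈ 5.000
  cycle 0 → 2 → 0: weight = 9, length = 2, mean = 9/2 ≈ 4.500
  cycle 1 → 0 → 1: weight = 10, length = 2, mean = 10/2 ≈ 5.000
Minimum mean = 2.333, attained e.g. along the cycle 0 → 1 → 2 → 0 with weight 7 and length 3. So λ(A) = 7/3 = 7/3.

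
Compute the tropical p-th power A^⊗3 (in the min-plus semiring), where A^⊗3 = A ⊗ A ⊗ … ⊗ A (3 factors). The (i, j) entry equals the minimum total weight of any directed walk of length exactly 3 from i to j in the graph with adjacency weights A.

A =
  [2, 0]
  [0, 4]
A^⊗3 =
  [2, 0]
  [0, 2]

Each entry (A^⊗3)_ij equals the minimum over all length-3 walks i = v_0 → v_1 → … → v_3 = j of Σ_t A[v_t][v_{t+1}]. For example, for (i, j) = (0, 1) we minimise over 4 possible intermediate vertex sequences; the minimum is 0, attained along the walk 0 → 1 → 0 → 1.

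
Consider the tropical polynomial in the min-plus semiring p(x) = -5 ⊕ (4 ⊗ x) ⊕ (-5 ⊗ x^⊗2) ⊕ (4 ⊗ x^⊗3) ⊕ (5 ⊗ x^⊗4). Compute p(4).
p(4) = -5

A tropical monomial a ⊗ x^⊗i evaluates to a + i · x. Evaluating each term at x = 4:
  Term 0 contributes -5 + 0 · 4 = -5
  Term 1 contributes 4 + 1 · 4 = 8
  Term 2 contributes -5 + 2 · 4 = 3
  Term 3 contributes 4 + 3 · 4 = 16
  Term 4 contributes 5 + 4 · 4 = 21
p(4) = ⊕ of these = min[-5, 8, 3, 16, 21] = -5.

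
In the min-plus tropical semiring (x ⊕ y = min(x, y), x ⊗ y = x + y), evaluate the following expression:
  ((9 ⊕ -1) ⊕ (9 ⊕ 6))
((9 ⊕ -1) ⊕ (9 ⊕ 6)) = -1

Expand innermost to outermost. Recall ⊕ takes the minimum of its arguments and ⊗ takes their sum. Working out the expression ((9 ⊕ -1) ⊕ (9 ⊕ 6)) gives -1.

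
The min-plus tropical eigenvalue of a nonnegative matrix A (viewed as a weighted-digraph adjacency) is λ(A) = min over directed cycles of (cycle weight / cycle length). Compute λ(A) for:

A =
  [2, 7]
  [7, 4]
λ(A) = 2

Enumerate directed cycles and compute their means (weight / length). Sample:
  cycle 0 → 0: weight = 2, length = 1, mean = 2/1 ≈ 2.000
  cycle 1 → 1: weight = 4, length = 1, mean = 4/1 ≈ 4.000
  cycle 0 → 1 → 0: weight = 14, length = 2, mean = 14/2 ≈ 7.000
  cycle 1 → 0 → 1: weight = 14, length = 2, mean = 14/2 ≈ 7.000
Minimum mean = 2.000, attained e.g. along the cycle 0 → 0 with weight 2 and length 1. So λ(A) = 2/1 = 2.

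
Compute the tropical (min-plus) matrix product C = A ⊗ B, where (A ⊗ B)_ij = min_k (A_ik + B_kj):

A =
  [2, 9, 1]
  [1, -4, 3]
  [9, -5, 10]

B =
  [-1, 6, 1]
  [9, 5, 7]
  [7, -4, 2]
A ⊗ B =
  [1, -3, 3]
  [0, -1, 2]
  [4, 0, 2]

Apply the min-plus product entry-by-entry:
  C[0][0] = min over k of (A[0][0] + B[0][0] = 2 + -1 = 1, A[0][1] + B[1][0] = 9 + 9 = 18, A[0][2] + B[2][0] = 1 + 7 = 8) = 1 (attained at k = 0)
  C[0][1] = min over k of (A[0][0] + B[0][1] = 2 + 6 = 8, A[0][1] + B[1][1] = 9 + 5 = 14, A[0][2] + B[2][1] = 1 + -4 = -3) = -3 (attained at k = 2)
  C[0][2] = min over k of (A[0][0] + B[0][2] = 2 + 1 = 3, A[0][1] + B[1][2] = 9 + 7 = 16, A[0][2] + B[2][2] = 1 + 2 = 3) = 3 (attained at k = 0)
  C[1][0] = min over k of (A[1][0] + B[0][0] = 1 + -1 = 0, A[1][1] + B[1][0] = -4 + 9 = 5, A[1][2] + B[2][0] = 3 + 7 = 10) = 0 (attained at k = 0)
  C[1][1] = min over k of (A[1][0] + B[0][1] = 1 + 6 = 7, A[1][1] + B[1][1] = -4 + 5 = 1, A[1][2] + B[2][1] = 3 + -4 = -1) = -1 (attained at k = 2)
  C[1][2] = min over k of (A[1][0] + B[0][2] = 1 + 1 = 2, A[1][1] + B[1][2] = -4 + 7 = 3, A[1][2] + B[2][2] = 3 + 2 = 5) = 2 (attained at k = 0)
  C[2][0] = min over k of (A[2][0] + B[0][0] = 9 + -1 = 8, A[2][1] + B[1][0] = -5 + 9 = 4, A[2][2] + B[2][0] = 10 + 7 = 17) = 4 (attained at k = 1)
  C[2][1] = min over k of (A[2][0] + B[0][1] = 9 + 6 = 15, A[2][1] + B[1][1] = -5 + 5 = 0, A[2][2] + B[2][1] = 10 + -4 = 6) = 0 (attained at k = 1)
  C[2][2] = min over k of (A[2][0] + B[0][2] = 9 + 1 = 10, A[2][1] + B[1][2] = -5 + 7 = 2, A[2][2] + B[2][2] = 10 + 2 = 12) = 2 (attained at k = 1)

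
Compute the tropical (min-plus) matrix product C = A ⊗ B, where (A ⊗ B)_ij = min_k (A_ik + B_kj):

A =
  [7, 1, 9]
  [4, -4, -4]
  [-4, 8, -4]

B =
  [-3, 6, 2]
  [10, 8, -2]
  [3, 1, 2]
A ⊗ B =
  [4, 9, -1]
  [-1, -3, -6]
  [-7, -3, -2]

Apply the min-plus product entry-by-entry:
  C[0][0] = min over k of (A[0][0] + B[0][0] = 7 + -3 = 4, A[0][1] + B[1][0] = 1 + 10 = 11, A[0][2] + B[2][0] = 9 + 3 = 12) = 4 (attained at k = 0)
  C[0][1] = min over k of (A[0][0] + B[0][1] = 7 + 6 = 13, A[0][1] + B[1][1] = 1 + 8 = 9, A[0][2] + B[2][1] = 9 + 1 = 10) = 9 (attained at k = 1)
  C[0][2] = min over k of (A[0][0] + B[0][2] = 7 + 2 = 9, A[0][1] + B[1][2] = 1 + -2 = -1, A[0][2] + B[2][2] = 9 + 2 = 11) = -1 (attained at k = 1)
  C[1][0] = min over k of (A[1][0] + B[0][0] = 4 + -3 = 1, A[1][1] + B[1][0] = -4 + 10 = 6, A[1][2] + B[2][0] = -4 + 3 = -1) = -1 (attained at k = 2)
  C[1][1] = min over k of (A[1][0] + B[0][1] = 4 + 6 = 10, A[1][1] + B[1][1] = -4 + 8 = 4, A[1][2] + B[2][1] = -4 + 1 = -3) = -3 (attained at k = 2)
  C[1][2] = min over k of (A[1][0] + B[0][2] = 4 + 2 = 6, A[1][1] + B[1][2] = -4 + -2 = -6, A[1][2] + B[2][2] = -4 + 2 = -2) = -6 (attained at k = 1)
  C[2][0] = min over k of (A[2][0] + B[0][0] = -4 + -3 = -7, A[2][1] + B[1][0] = 8 + 10 = 18, A[2][2] + B[2][0] = -4 + 3 = -1) = -7 (attained at k = 0)
  C[2][1] = min over k of (A[2][0] + B[0][1] = -4 + 6 = 2, A[2][1] + B[1][1] = 8 + 8 = 16, A[2][2] + B[2][1] = -4 + 1 = -3) = -3 (attained at k = 2)
  C[2][2] = min over k of (A[2][0] + B[0][2] = -4 + 2 = -2, A[2][1] + B[1][2] = 8 + -2 = 6, A[2][2] + B[2][2] = -4 + 2 = -2) = -2 (attained at k = 0)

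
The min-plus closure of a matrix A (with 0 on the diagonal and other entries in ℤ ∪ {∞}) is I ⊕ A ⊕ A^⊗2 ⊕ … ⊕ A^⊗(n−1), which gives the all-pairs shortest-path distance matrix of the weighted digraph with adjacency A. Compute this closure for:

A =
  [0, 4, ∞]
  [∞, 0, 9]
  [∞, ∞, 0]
Closure =
  [0, 4, 13]
  [∞, 0, 9]
  [∞, ∞, 0]

This is the Floyd-Warshall all-pairs shortest-path computation. For each intermediate vertex k = 0, 1, …, 2, update dist[i][j] ← min(dist[i][j], dist[i][k] + dist[k][j]). The final matrix gives, for each (i, j), the minimum total weight of any directed path from i to j (possibly empty when i = j).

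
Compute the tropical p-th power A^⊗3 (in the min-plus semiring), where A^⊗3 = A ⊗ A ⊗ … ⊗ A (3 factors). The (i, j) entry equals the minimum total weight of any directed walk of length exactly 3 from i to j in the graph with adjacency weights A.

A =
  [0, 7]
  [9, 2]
A^⊗3 =
  [0, 7]
  [9, 6]

Each entry (A^⊗3)_ij equals the minimum over all length-3 walks i = v_0 → v_1 → … → v_3 = j of Σ_t A[v_t][v_{t+1}]. For example, for (i, j) = (0, 1) we minimise over 4 possible intermediate vertex sequences; the minimum is 7, attained along the walk 0 → 0 → 0 → 1.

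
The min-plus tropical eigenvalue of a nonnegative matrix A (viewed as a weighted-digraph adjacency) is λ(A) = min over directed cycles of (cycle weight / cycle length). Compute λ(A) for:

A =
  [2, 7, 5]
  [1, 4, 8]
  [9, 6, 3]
λ(A) = 2

Enumerate directed cycles and compute their means (weight / length). Sample:
  cycle 0 → 0: weight = 2, length = 1, mean = 2/1 ≈ 2.000
  cycle 1 → 1: weight = 4, length = 1, mean = 4/1 ≈ 4.000
  cycle 2 → 2: weight = 3, length = 1, mean = 3/1 ≈ 3.000
  cycle 0 → 1 → 0: weight = 8, length = 2, mean = 8/2 ≈ 4.000
  cycle 0 → 2 → 0: weight = 14, length = 2, mean = 14/2 ≈ 7.000
  cycle 1 → 0 → 1: weight = 8, length = 2, mean = 8/2 ≈ 4.000
Minimum mean = 2.000, attained e.g. along the cycle 0 → 0 with weight 2 and length 1. So λ(A) = 2/1 = 2.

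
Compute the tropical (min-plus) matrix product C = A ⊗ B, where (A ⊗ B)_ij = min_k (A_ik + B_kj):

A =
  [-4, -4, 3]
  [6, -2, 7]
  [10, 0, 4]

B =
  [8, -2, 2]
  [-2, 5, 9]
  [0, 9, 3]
A ⊗ B =
  [-6, -6, -2]
  [-4, 3, 7]
  [-2, 5, 7]

Apply the min-plus product entry-by-entry:
  C[0][0] = min over k of (A[0][0] + B[0][0] = -4 + 8 = 4, A[0][1] + B[1][0] = -4 + -2 = -6, A[0][2] + B[2][0] = 3 + 0 = 3) = -6 (attained at k = 1)
  C[0][1] = min over k of (A[0][0] + B[0][1] = -4 + -2 = -6, A[0][1] + B[1][1] = -4 + 5 = 1, A[0][2] + B[2][1] = 3 + 9 = 12) = -6 (attained at k = 0)
  C[0][2] = min over k of (A[0][0] + B[0][2] = -4 + 2 = -2, A[0][1] + B[1][2] = -4 + 9 = 5, A[0][2] + B[2][2] = 3 + 3 = 6) = -2 (attained at k = 0)
  C[1][0] = min over k of (A[1][0] + B[0][0] = 6 + 8 = 14, A[1][1] + B[1][0] = -2 + -2 = -4, A[1][2] + B[2][0] = 7 + 0 = 7) = -4 (attained at k = 1)
  C[1][1] = min over k of (A[1][0] + B[0][1] = 6 + -2 = 4, A[1][1] + B[1][1] = -2 + 5 = 3, A[1][2] + B[2][1] = 7 + 9 = 16) = 3 (attained at k = 1)
  C[1][2] = min over k of (A[1][0] + B[0][2] = 6 + 2 = 8, A[1][1] + B[1][2] = -2 + 9 = 7, A[1][2] + B[2][2] = 7 + 3 = 10) = 7 (attained at k = 1)
  C[2][0] = min over k of (A[2][0] + B[0][0] = 10 + 8 = 18, A[2][1] + B[1][0] = 0 + -2 = -2, A[2][2] + B[2][0] = 4 + 0 = 4) = -2 (attained at k = 1)
  C[2][1] = min over k of (A[2][0] + B[0][1] = 10 + -2 = 8, A[2][1] + B[1][1] = 0 + 5 = 5, A[2][2] + B[2][1] = 4 + 9 = 13) = 5 (attained at k = 1)
  C[2][2] = min over k of (A[2][0] + B[0][2] = 10 + 2 = 12, A[2][1] + B[1][2] = 0 + 9 = 9, A[2][2] + B[2][2] = 4 + 3 = 7) = 7 (attained at k = 2)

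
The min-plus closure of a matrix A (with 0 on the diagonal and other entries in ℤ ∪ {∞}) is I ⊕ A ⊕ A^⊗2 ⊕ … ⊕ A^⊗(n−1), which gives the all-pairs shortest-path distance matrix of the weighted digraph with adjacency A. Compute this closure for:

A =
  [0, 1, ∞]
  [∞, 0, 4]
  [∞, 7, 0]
Closure =
  [0, 1, 5]
  [∞, 0, 4]
  [∞, 7, 0]

This is the Floyd-Warshall all-pairs shortest-path computation. For each intermediate vertex k = 0, 1, …, 2, update dist[i][j] ← min(dist[i][j], dist[i][k] + dist[k][j]). The final matrix gives, for each (i, j), the minimum total weight of any directed path from i to j (possibly empty when i = j).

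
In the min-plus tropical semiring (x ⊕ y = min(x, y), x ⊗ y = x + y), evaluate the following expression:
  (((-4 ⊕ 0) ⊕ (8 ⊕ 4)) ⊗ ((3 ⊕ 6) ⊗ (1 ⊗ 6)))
(((-4 ⊕ 0) ⊕ (8 ⊕ 4)) ⊗ ((3 ⊕ 6) ⊗ (1 ⊗ 6))) = 6

Expand innermost to outermost. Recall ⊕ takes the minimum of its arguments and ⊗ takes their sum. Working out the expression (((-4 ⊕ 0) ⊕ (8 ⊕ 4)) ⊗ ((3 ⊕ 6) ⊗ (1 ⊗ 6))) gives 6.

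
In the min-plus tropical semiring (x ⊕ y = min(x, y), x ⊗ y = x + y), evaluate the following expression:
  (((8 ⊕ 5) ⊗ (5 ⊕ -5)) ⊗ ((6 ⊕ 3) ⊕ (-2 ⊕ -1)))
(((8 ⊕ 5) ⊗ (5 ⊕ -5)) ⊗ ((6 ⊕ 3) ⊕ (-2 ⊕ -1))) = -2

Expand innermost to outermost. Recall ⊕ takes the minimum of its arguments and ⊗ takes their sum. Working out the expression (((8 ⊕ 5) ⊗ (5 ⊕ -5)) ⊗ ((6 ⊕ 3) ⊕ (-2 ⊕ -1))) gives -2.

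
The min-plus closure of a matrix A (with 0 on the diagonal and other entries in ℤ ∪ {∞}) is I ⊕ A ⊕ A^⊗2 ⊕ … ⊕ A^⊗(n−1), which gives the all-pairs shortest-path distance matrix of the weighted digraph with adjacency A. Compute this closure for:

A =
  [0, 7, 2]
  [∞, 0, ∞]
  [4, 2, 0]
Closure =
  [0, 4, 2]
  [∞, 0, ∞]
  [4, 2, 0]

This is the Floyd-Warshall all-pairs shortest-path computation. For each intermediate vertex k = 0, 1, …, 2, update dist[i][j] ← min(dist[i][j], dist[i][k] + dist[k][j]). The final matrix gives, for each (i, j), the minimum total weight of any directed path from i to j (possibly empty when i = j).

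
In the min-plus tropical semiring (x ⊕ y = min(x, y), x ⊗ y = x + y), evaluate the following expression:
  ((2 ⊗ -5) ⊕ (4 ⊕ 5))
((2 ⊗ -5) ⊕ (4 ⊕ 5)) = -3

Expand innermost to outermost. Recall ⊕ takes the minimum of its arguments and ⊗ takes their sum. Working out the expression ((2 ⊗ -5) ⊕ (4 ⊕ 5)) gives -3.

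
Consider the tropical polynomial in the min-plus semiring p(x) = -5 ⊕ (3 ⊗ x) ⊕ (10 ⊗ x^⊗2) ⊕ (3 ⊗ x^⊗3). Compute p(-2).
p(-2) = -5

A tropical monomial a ⊗ x^⊗i evaluates to a + i · x. Evaluating each term at x = -2:
  Term 0 contributes -5 + 0 · -2 = -5
  Term 1 contributes 3 + 1 · -2 = 1
  Term 2 contributes 10 + 2 · -2 = 6
  Term 3 contributes 3 + 3 · -2 = -3
p(-2) = ⊕ of these = min[-5, 1, 6, -3] = -5.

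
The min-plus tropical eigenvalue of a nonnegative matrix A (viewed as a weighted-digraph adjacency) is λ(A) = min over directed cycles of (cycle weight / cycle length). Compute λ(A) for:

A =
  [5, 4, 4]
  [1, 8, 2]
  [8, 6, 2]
λ(A) = 2

Enumerate directed cycles and compute their means (weight / length). Sample:
  cycle 0 → 0: weight = 5, length = 1, mean = 5/1 ≈ 5.000
  cycle 1 → 1: weight = 8, length = 1, mean = 8/1 ≈ 8.000
  cycle 2 → 2: weight = 2, length = 1, mean = 2/1 ≈ 2.000
  cycle 0 → 1 → 0: weight = 5, length = 2, mean = 5/2 ≈ 2.500
  cycle 0 → 2 → 0: weight = 12, length = 2, mean = 12/2 ≈ 6.000
  cycle 1 → 0 → 1: weight = 5, length = 2, mean = 5/2 ≈ 2.500
Minimum mean = 2.000, attained e.g. along the cycle 2 → 2 with weight 2 and length 1. So λ(A) = 2/1 = 2.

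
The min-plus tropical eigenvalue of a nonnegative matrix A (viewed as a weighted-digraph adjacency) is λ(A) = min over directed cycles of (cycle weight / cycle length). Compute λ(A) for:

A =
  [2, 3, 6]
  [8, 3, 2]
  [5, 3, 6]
λ(A) = 2

Enumerate directed cycles and compute their means (weight / length). Sample:
  cycle 0 → 0: weight = 2, length = 1, mean = 2/1 ≈ 2.000
  cycle 1 → 1: weight = 3, length = 1, mean = 3/1 ≈ 3.000
  cycle 2 → 2: weight = 6, length = 1, mean = 6/1 ≈ 6.000
  cycle 0 → 1 → 0: weight = 11, length = 2, mean = 11/2 ≈ 5.500
  cycle 0 → 2 → 0: weight = 11, length = 2, mean = 11/2 ≈ 5.500
  cycle 1 → 0 → 1: weight = 11, length = 2, mean = 11/2 ≈ 5.500
Minimum mean = 2.000, attained e.g. along the cycle 0 → 0 with weight 2 and length 1. So λ(A) = 2/1 = 2.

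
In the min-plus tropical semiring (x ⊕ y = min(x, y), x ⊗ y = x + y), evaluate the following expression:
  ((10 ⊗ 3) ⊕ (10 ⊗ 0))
((10 ⊗ 3) ⊕ (10 ⊗ 0)) = 10

Expand innermost to outermost. Recall ⊕ takes the minimum of its arguments and ⊗ takes their sum. Working out the expression ((10 ⊗ 3) ⊕ (10 ⊗ 0)) gives 10.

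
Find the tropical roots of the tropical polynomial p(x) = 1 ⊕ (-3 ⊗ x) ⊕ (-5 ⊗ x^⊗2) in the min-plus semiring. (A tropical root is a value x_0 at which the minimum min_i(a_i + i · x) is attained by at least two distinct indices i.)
Roots: {2, 4}

Each tropical root is a break point of the lower envelope of the lines y = a_i + i · x (there are 3 lines, with slopes 0, 1, ..., 2). Only the lines that attain the minimum somewhere contribute to roots; other lines are dominated. Here the surviving (envelope) indices are i = 2, i = 1, i = 0.
Intersections between consecutive envelope lines give the roots: for adjacent envelope indices i < j the intersection is x = (a_i − a_j) / (j − i). Reading off the sorted break points: {2, 4}.
Verification: at each break x_0, at least two indices attain the minimum of min_i(a_i + i · x_0).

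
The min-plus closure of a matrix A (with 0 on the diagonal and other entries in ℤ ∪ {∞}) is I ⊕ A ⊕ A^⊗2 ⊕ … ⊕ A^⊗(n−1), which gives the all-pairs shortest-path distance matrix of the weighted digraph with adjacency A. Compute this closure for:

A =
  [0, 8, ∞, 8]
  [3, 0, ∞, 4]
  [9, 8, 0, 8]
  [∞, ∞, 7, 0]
Closure =
  [0, 8, 15, 8]
  [3, 0, 11, 4]
  [9, 8, 0, 8]
  [16, 15, 7, 0]

This is the Floyd-Warshall all-pairs shortest-path computation. For each intermediate vertex k = 0, 1, …, 3, update dist[i][j] ← min(dist[i][j], dist[i][k] + dist[k][j]). The final matrix gives, for each (i, j), the minimum total weight of any directed path from i to j (possibly empty when i = j).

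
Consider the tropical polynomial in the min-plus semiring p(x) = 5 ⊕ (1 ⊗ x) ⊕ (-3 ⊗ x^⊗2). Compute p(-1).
p(-1) = -5

A tropical monomial a ⊗ x^⊗i evaluates to a + i · x. Evaluating each term at x = -1:
  Term 0 contributes 5 + 0 · -1 = 5
  Term 1 contributes 1 + 1 · -1 = 0
  Term 2 contributes -3 + 2 · -1 = -5
p(-1) = ⊕ of these = min[5, 0, -5] = -5.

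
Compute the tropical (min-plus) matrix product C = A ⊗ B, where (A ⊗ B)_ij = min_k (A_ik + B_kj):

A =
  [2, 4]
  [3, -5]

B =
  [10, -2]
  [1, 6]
A ⊗ B =
  [5, 0]
  [-4, 1]

Apply the min-plus product entry-by-entry:
  C[0][0] = min over k of (A[0][0] + B[0][0] = 2 + 10 = 12, A[0][1] + B[1][0] = 4 + 1 = 5) = 5 (attained at k = 1)
  C[0][1] = min over k of (A[0][0] + B[0][1] = 2 + -2 = 0, A[0][1] + B[1][1] = 4 + 6 = 10) = 0 (attained at k = 0)
  C[1][0] = min over k of (A[1][0] + B[0][0] = 3 + 10 = 13, A[1][1] + B[1][0] = -5 + 1 = -4) = -4 (attained at k = 1)
  C[1][1] = min over k of (A[1][0] + B[0][1] = 3 + -2 = 1, A[1][1] + B[1][1] = -5 + 6 = 1) = 1 (attained at k = 0)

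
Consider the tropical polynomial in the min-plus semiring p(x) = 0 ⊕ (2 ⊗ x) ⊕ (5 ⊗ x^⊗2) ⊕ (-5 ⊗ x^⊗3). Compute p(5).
p(5) = 0

A tropical monomial a ⊗ x^⊗i evaluates to a + i · x. Evaluating each term at x = 5:
  Term 0 contributes 0 + 0 · 5 = 0
  Term 1 contributes 2 + 1 · 5 = 7
  Term 2 contributes 5 + 2 · 5 = 15
  Term 3 contributes -5 + 3 · 5 = 10
p(5) = ⊕ of these = min[0, 7, 15, 10] = 0.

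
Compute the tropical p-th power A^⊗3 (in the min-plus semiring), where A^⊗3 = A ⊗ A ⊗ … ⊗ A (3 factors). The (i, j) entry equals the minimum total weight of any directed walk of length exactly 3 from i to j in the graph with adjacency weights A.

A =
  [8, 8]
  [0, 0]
A^⊗3 =
  [8, 8]
  [0, 0]

Each entry (A^⊗3)_ij equals the minimum over all length-3 walks i = v_0 → v_1 → … → v_3 = j of Σ_t A[v_t][v_{t+1}]. For example, for (i, j) = (0, 1) we minimise over 4 possible intermediate vertex sequences; the minimum is 8, attained along the walk 0 → 1 → 1 → 1.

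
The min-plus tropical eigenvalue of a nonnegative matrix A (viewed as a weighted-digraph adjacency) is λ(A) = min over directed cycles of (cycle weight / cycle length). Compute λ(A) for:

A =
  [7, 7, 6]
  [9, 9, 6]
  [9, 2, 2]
λ(A) = 2

Enumerate directed cycles and compute their means (weight / length). Sample:
  cycle 0 → 0: weight = 7, length = 1, mean = 7/1 ≈ 7.000
  cycle 1 → 1: weight = 9, length = 1, mean = 9/1 ≈ 9.000
  cycle 2 → 2: weight = 2, length = 1, mean = 2/1 ≈ 2.000
  cycle 0 → 1 → 0: weight = 16, length = 2, mean = 16/2 ≈ 8.000
  cycle 0 → 2 → 0: weight = 15, length = 2, mean = 15/2 ≈ 7.500
  cycle 1 → 0 → 1: weight = 16, length = 2, mean = 16/2 ≈ 8.000
Minimum mean = 2.000, attained e.g. along the cycle 2 → 2 with weight 2 and length 1. So λ(A) = 2/1 = 2.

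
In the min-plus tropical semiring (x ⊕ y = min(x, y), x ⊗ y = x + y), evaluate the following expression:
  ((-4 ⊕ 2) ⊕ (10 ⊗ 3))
((-4 ⊕ 2) ⊕ (10 ⊗ 3)) = -4

Expand innermost to outermost. Recall ⊕ takes the minimum of its arguments and ⊗ takes their sum. Working out the expression ((-4 ⊕ 2) ⊕ (10 ⊗ 3)) gives -4.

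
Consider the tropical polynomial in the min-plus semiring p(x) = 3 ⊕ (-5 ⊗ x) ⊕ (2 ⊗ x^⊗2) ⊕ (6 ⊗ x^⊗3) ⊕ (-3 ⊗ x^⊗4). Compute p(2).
p(2) = -3

A tropical monomial a ⊗ x^⊗i evaluates to a + i · x. Evaluating each term at x = 2:
  Term 0 contributes 3 + 0 · 2 = 3
  Term 1 contributes -5 + 1 · 2 = -3
  Term 2 contributes 2 + 2 · 2 = 6
  Term 3 contributes 6 + 3 · 2 = 12
  Term 4 contributes -3 + 4 · 2 = 5
p(2) = ⊕ of these = min[3, -3, 6, 12, 5] = -3.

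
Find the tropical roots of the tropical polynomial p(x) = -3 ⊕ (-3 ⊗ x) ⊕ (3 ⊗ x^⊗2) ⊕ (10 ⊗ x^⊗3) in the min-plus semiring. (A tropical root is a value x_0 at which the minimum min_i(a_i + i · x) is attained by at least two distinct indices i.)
Roots: {-7, -6, 0}

Each tropical root is a break point of the lower envelope of the lines y = a_i + i · x (there are 4 lines, with slopes 0, 1, ..., 3). Only the lines that attain the minimum somewhere contribute to roots; other lines are dominated. Here the surviving (envelope) indices are i = 3, i = 2, i = 1, i = 0.
Intersections between consecutive envelope lines give the roots: for adjacent envelope indices i < j the intersection is x = (a_i − a_j) / (j − i). Reading off the sorted break points: {-7, -6, 0}.
Verification: at each break x_0, at least two indices attain the minimum of min_i(a_i + i · x_0).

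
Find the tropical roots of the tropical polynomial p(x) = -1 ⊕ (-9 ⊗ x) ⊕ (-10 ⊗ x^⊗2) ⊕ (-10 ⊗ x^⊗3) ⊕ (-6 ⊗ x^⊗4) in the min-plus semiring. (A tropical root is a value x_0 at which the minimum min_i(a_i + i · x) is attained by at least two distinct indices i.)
Roots: {-4, 0, 1, 8}

Each tropical root is a break point of the lower envelope of the lines y = a_i + i · x (there are 5 lines, with slopes 0, 1, ..., 4). Only the lines that attain the minimum somewhere contribute to roots; other lines are dominated. Here the surviving (envelope) indices are i = 4, i = 3, i = 2, i = 1, i = 0.
Intersections between consecutive envelope lines give the roots: for adjacent envelope indices i < j the intersection is x = (a_i − a_j) / (j − i). Reading off the sorted break points: {-4, 0, 1, 8}.
Verification: at each break x_0, at least two indices attain the minimum of min_i(a_i + i · x_0).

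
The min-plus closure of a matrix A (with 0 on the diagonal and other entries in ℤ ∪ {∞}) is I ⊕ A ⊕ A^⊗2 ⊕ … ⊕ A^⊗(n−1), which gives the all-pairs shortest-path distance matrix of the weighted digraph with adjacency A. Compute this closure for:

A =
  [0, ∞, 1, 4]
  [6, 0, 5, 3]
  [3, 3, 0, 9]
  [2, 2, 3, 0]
Closure =
  [0, 4, 1, 4]
  [5, 0, 5, 3]
  [3, 3, 0, 6]
  [2, 2, 3, 0]

This is the Floyd-Warshall all-pairs shortest-path computation. For each intermediate vertex k = 0, 1, …, 3, update dist[i][j] ← min(dist[i][j], dist[i][k] + dist[k][j]). The final matrix gives, for each (i, j), the minimum total weight of any directed path from i to j (possibly empty when i = j).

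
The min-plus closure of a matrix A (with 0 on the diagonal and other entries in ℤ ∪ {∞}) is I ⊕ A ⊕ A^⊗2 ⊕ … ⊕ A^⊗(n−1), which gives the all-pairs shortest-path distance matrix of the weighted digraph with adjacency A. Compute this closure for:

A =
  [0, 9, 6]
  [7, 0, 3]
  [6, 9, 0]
Closure =
  [0, 9, 6]
  [7, 0, 3]
  [6, 9, 0]

This is the Floyd-Warshall all-pairs shortest-path computation. For each intermediate vertex k = 0, 1, …, 2, update dist[i][j] ← min(dist[i][j], dist[i][k] + dist[k][j]). The final matrix gives, for each (i, j), the minimum total weight of any directed path from i to j (possibly empty when i = j).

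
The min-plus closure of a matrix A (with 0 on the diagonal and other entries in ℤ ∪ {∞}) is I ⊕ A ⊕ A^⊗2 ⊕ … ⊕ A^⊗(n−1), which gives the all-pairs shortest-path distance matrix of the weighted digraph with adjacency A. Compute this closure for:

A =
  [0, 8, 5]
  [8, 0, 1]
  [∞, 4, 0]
Closure =
  [0, 8, 5]
  [8, 0, 1]
  [12, 4, 0]

This is the Floyd-Warshall all-pairs shortest-path computation. For each intermediate vertex k = 0, 1, …, 2, update dist[i][j] ← min(dist[i][j], dist[i][k] + dist[k][j]). The final matrix gives, for each (i, j), the minimum total weight of any directed path from i to j (possibly empty when i = j).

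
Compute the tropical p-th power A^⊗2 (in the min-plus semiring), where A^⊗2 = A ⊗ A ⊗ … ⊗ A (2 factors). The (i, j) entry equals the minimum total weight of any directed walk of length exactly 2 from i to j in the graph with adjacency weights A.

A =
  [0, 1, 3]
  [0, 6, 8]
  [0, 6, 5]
A^⊗2 =
  [0, 1, 3]
  [0, 1, 3]
  [0, 1, 3]

Each entry (A^⊗2)_ij equals the minimum over all length-2 walks i = v_0 → v_1 → … → v_2 = j of Σ_t A[v_t][v_{t+1}]. For example, for (i, j) = (0, 2) we minimise over 3 possible intermediate vertex sequences; the minimum is 3, attained along the walk 0 → 0 → 2.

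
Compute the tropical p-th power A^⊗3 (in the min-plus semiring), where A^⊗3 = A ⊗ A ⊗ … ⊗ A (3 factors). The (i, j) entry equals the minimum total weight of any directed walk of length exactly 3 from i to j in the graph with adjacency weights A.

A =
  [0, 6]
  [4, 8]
A^⊗3 =
  [0, 6]
  [4, 10]

Each entry (A^⊗3)_ij equals the minimum over all length-3 walks i = v_0 → v_1 → … → v_3 = j of Σ_t A[v_t][v_{t+1}]. For example, for (i, j) = (0, 1) we minimise over 4 possible intermediate vertex sequences; the minimum is 6, attained along the walk 0 → 0 → 0 → 1.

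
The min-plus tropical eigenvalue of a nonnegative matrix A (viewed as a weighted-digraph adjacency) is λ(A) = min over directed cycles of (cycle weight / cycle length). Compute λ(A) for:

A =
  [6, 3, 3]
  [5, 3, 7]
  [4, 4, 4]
λ(A) = 3

Enumerate directed cycles and compute their means (weight / length). Sample:
  cycle 0 → 0: weight = 6, length = 1, mean = 6/1 ≈ 6.000
  cycle 1 → 1: weight = 3, length = 1, mean = 3/1 ≈ 3.000
  cycle 2 → 2: weight = 4, length = 1, mean = 4/1 ≈ 4.000
  cycle 0 → 1 → 0: weight = 8, length = 2, mean = 8/2 ≈ 4.000
  cycle 0 → 2 → 0: weight = 7, length = 2, mean = 7/2 ≈ 3.500
  cycle 1 → 0 → 1: weight = 8, length = 2, mean = 8/2 ≈ 4.000
Minimum mean = 3.000, attained e.g. along the cycle 1 → 1 with weight 3 and length 1. So λ(A) = 3/1 = 3.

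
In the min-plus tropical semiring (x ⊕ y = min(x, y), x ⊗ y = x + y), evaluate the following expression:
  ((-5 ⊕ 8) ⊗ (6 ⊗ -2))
((-5 ⊕ 8) ⊗ (6 ⊗ -2)) = -1

Expand innermost to outermost. Recall ⊕ takes the minimum of its arguments and ⊗ takes their sum. Working out the expression ((-5 ⊕ 8) ⊗ (6 ⊗ -2)) gives -1.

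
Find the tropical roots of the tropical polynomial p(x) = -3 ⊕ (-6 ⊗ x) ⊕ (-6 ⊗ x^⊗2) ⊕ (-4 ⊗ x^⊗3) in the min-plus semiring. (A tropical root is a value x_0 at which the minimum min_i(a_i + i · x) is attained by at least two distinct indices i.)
Roots: {-2, 0, 3}

Each tropical root is a break point of the lower envelope of the lines y = a_i + i · x (there are 4 lines, with slopes 0, 1, ..., 3). Only the lines that attain the minimum somewhere contribute to roots; other lines are dominated. Here the surviving (envelope) indices are i = 3, i = 2, i = 1, i = 0.
Intersections between consecutive envelope lines give the roots: for adjacent envelope indices i < j the intersection is x = (a_i − a_j) / (j − i). Reading off the sorted break points: {-2, 0, 3}.
Verification: at each break x_0, at least two indices attain the minimum of min_i(a_i + i · x_0).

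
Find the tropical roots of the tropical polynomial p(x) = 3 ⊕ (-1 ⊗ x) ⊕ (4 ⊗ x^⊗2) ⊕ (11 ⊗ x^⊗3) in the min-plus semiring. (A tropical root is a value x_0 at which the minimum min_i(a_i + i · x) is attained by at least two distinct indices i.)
Roots: {-7, -5, 4}

Each tropical root is a break point of the lower envelope of the lines y = a_i + i · x (there are 4 lines, with slopes 0, 1, ..., 3). Only the lines that attain the minimum somewhere contribute to roots; other lines are dominated. Here the surviving (envelope) indices are i = 3, i = 2, i = 1, i = 0.
Intersections between consecutive envelope lines give the roots: for adjacent envelope indices i < j the intersection is x = (a_i − a_j) / (j − i). Reading off the sorted break points: {-7, -5, 4}.
Verification: at each break x_0, at least two indices attain the minimum of min_i(a_i + i · x_0).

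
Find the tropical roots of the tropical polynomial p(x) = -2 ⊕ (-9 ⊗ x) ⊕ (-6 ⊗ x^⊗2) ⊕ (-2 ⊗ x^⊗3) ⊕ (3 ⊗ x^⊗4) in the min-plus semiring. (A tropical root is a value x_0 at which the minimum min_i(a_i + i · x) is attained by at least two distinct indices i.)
Roots: {-5, -4, -3, 7}

Each tropical root is a break point of the lower envelope of the lines y = a_i + i · x (there are 5 lines, with slopes 0, 1, ..., 4). Only the lines that attain the minimum somewhere contribute to roots; other lines are dominated. Here the surviving (envelope) indices are i = 4, i = 3, i = 2, i = 1, i = 0.
Intersections between consecutive envelope lines give the roots: for adjacent envelope indices i < j the intersection is x = (a_i − a_j) / (j − i). Reading off the sorted break points: {-5, -4, -3, 7}.
Verification: at each break x_0, at least two indices attain the minimum of min_i(a_i + i · x_0).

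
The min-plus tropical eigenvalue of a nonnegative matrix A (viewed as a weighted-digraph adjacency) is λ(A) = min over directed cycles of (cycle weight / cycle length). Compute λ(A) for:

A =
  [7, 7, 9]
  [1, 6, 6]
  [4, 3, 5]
λ(A) = 4

Enumerate directed cycles and compute their means (weight / length). Sample:
  cycle 0 → 0: weight = 7, length = 1, mean = 7/1 ≈ 7.000
  cycle 1 → 1: weight = 6, length = 1, mean = 6/1 ≈ 6.000
  cycle 2 → 2: weight = 5, length = 1, mean = 5/1 ≈ 5.000
  cycle 0 → 1 → 0: weight = 8, length = 2, mean = 8/2 ≈ 4.000
  cycle 0 → 2 → 0: weight = 13, length = 2, mean = 13/2 ≈ 6.500
  cycle 1 → 0 → 1: weight = 8, length = 2, mean = 8/2 ≈ 4.000
Minimum mean = 4.000, attained e.g. along the cycle 0 → 1 → 0 with weight 8 and length 2. So λ(A) = 8/2 = 4.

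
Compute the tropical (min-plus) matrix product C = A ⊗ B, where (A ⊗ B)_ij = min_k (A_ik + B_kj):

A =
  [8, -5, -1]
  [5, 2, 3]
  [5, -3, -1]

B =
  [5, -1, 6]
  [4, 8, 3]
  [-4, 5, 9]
A ⊗ B =
  [-5, 3, -2]
  [-1, 4, 5]
  [-5, 4, 0]

Apply the min-plus product entry-by-entry:
  C[0][0] = min over k of (A[0][0] + B[0][0] = 8 + 5 = 13, A[0][1] + B[1][0] = -5 + 4 = -1, A[0][2] + B[2][0] = -1 + -4 = -5) = -5 (attained at k = 2)
  C[0][1] = min over k of (A[0][0] + B[0][1] = 8 + -1 = 7, A[0][1] + B[1][1] = -5 + 8 = 3, A[0][2] + B[2][1] = -1 + 5 = 4) = 3 (attained at k = 1)
  C[0][2] = min over k of (A[0][0] + B[0][2] = 8 + 6 = 14, A[0][1] + B[1][2] = -5 + 3 = -2, A[0][2] + B[2][2] = -1 + 9 = 8) = -2 (attained at k = 1)
  C[1][0] = min over k of (A[1][0] + B[0][0] = 5 + 5 = 10, A[1][1] + B[1][0] = 2 + 4 = 6, A[1][2] + B[2][0] = 3 + -4 = -1) = -1 (attained at k = 2)
  C[1][1] = min over k of (A[1][0] + B[0][1] = 5 + -1 = 4, A[1][1] + B[1][1] = 2 + 8 = 10, A[1][2] + B[2][1] = 3 + 5 = 8) = 4 (attained at k = 0)
  C[1][2] = min over k of (A[1][0] + B[0][2] = 5 + 6 = 11, A[1][1] + B[1][2] = 2 + 3 = 5, A[1][2] + B[2][2] = 3 + 9 = 12) = 5 (attained at k = 1)
  C[2][0] = min over k of (A[2][0] + B[0][0] = 5 + 5 = 10, A[2][1] + B[1][0] = -3 + 4 = 1, A[2][2] + B[2][0] = -1 + -4 = -5) = -5 (attained at k = 2)
  C[2][1] = min over k of (A[2][0] + B[0][1] = 5 + -1 = 4, A[2][1] + B[1][1] = -3 + 8 = 5, A[2][2] + B[2][1] = -1 + 5 = 4) = 4 (attained at k = 0)
  C[2][2] = min over k of (A[2][0] + B[0][2] = 5 + 6 = 11, A[2][1] + B[1][2] = -3 + 3 = 0, A[2][2] + B[2][2] = -1 + 9 = 8) = 0 (attained at k = 1)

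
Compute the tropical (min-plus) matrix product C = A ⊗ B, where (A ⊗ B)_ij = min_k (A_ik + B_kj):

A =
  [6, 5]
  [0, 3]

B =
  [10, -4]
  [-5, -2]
A ⊗ B =
  [0, 2]
  [-2, -4]

Apply the min-plus product entry-by-entry:
  C[0][0] = min over k of (A[0][0] + B[0][0] = 6 + 10 = 16, A[0][1] + B[1][0] = 5 + -5 = 0) = 0 (attained at k = 1)
  C[0][1] = min over k of (A[0][0] + B[0][1] = 6 + -4 = 2, A[0][1] + B[1][1] = 5 + -2 = 3) = 2 (attained at k = 0)
  C[1][0] = min over k of (A[1][0] + B[0][0] = 0 + 10 = 10, A[1][1] + B[1][0] = 3 + -5 = -2) = -2 (attained at k = 1)
  C[1][1] = min over k of (A[1][0] + B[0][1] = 0 + -4 = -4, A[1][1] + B[1][1] = 3 + -2 = 1) = -4 (attained at k = 0)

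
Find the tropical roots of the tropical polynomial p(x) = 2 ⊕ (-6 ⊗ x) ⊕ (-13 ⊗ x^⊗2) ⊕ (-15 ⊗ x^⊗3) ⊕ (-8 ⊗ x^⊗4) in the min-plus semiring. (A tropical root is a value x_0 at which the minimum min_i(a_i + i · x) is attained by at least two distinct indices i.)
Roots: {-7, 2, 7, 8}

Each tropical root is a break point of the lower envelope of the lines y = a_i + i · x (there are 5 lines, with slopes 0, 1, ..., 4). Only the lines that attain the minimum somewhere contribute to roots; other lines are dominated. Here the surviving (envelope) indices are i = 4, i = 3, i = 2, i = 1, i = 0.
Intersections between consecutive envelope lines give the roots: for adjacent envelope indices i < j the intersection is x = (a_i − a_j) / (j − i). Reading off the sorted break points: {-7, 2, 7, 8}.
Verification: at each break x_0, at least two indices attain the minimum of min_i(a_i + i · x_0).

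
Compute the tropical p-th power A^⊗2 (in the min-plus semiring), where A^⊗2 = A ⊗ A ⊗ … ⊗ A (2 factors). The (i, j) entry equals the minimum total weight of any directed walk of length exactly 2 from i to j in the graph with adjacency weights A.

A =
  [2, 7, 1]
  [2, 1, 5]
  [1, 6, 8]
A^⊗2 =
  [2, 7, 3]
  [3, 2, 3]
  [3, 7, 2]

Each entry (A^⊗2)_ij equals the minimum over all length-2 walks i = v_0 → v_1 → … → v_2 = j of Σ_t A[v_t][v_{t+1}]. For example, for (i, j) = (0, 2) we minimise over 3 possible intermediate vertex sequences; the minimum is 3, attained along the walk 0 → 0 → 2.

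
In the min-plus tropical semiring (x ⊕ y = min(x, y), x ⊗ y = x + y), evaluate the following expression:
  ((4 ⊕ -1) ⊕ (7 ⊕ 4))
((4 ⊕ -1) ⊕ (7 ⊕ 4)) = -1

Expand innermost to outermost. Recall ⊕ takes the minimum of its arguments and ⊗ takes their sum. Working out the expression ((4 ⊕ -1) ⊕ (7 ⊕ 4)) gives -1.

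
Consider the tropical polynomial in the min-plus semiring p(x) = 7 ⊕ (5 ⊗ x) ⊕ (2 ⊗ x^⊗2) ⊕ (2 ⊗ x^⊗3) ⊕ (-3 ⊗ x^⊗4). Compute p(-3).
p(-3) = -15

A tropical monomial a ⊗ x^⊗i evaluates to a + i · x. Evaluating each term at x = -3:
  Term 0 contributes 7 + 0 · -3 = 7
  Term 1 contributes 5 + 1 · -3 = 2
  Term 2 contributes 2 + 2 · -3 = -4
  Term 3 contributes 2 + 3 · -3 = -7
  Term 4 contributes -3 + 4 · -3 = -15
p(-3) = ⊕ of these = min[7, 2, -4, -7, -15] = -15.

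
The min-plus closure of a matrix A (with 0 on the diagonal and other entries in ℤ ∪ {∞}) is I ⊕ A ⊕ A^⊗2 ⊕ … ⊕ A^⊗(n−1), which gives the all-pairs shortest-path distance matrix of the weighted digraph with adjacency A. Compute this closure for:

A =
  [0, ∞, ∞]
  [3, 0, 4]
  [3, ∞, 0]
Closure =
  [0, ∞, ∞]
  [3, 0, 4]
  [3, ∞, 0]

This is the Floyd-Warshall all-pairs shortest-path computation. For each intermediate vertex k = 0, 1, …, 2, update dist[i][j] ← min(dist[i][j], dist[i][k] + dist[k][j]). The final matrix gives, for each (i, j), the minimum total weight of any directed path from i to j (possibly empty when i = j).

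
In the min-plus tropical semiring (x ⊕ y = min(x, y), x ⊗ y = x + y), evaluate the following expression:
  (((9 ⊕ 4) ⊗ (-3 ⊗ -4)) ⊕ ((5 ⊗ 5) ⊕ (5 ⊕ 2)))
(((9 ⊕ 4) ⊗ (-3 ⊗ -4)) ⊕ ((5 ⊗ 5) ⊕ (5 ⊕ 2))) = -3

Expand innermost to outermost. Recall ⊕ takes the minimum of its arguments and ⊗ takes their sum. Working out the expression (((9 ⊕ 4) ⊗ (-3 ⊗ -4)) ⊕ ((5 ⊗ 5) ⊕ (5 ⊕ 2))) gives -3.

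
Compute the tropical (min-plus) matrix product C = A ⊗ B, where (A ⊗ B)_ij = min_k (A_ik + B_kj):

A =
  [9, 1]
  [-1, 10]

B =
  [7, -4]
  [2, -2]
A ⊗ B =
  [3, -1]
  [6, -5]

Apply the min-plus product entry-by-entry:
  C[0][0] = min over k of (A[0][0] + B[0][0] = 9 + 7 = 16, A[0][1] + B[1][0] = 1 + 2 = 3) = 3 (attained at k = 1)
  C[0][1] = min over k of (A[0][0] + B[0][1] = 9 + -4 = 5, A[0][1] + B[1][1] = 1 + -2 = -1) = -1 (attained at k = 1)
  C[1][0] = min over k of (A[1][0] + B[0][0] = -1 + 7 = 6, A[1][1] + B[1][0] = 10 + 2 = 12) = 6 (attained at k = 0)
  C[1][1] = min over k of (A[1][0] + B[0][1] = -1 + -4 = -5, A[1][1] + B[1][1] = 10 + -2 = 8) = -5 (attained at k = 0)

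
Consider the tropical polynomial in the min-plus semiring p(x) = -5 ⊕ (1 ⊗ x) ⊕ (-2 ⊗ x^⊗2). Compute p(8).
p(8) = -5

A tropical monomial a ⊗ x^⊗i evaluates to a + i · x. Evaluating each term at x = 8:
  Term 0 contributes -5 + 0 · 8 = -5
  Term 1 contributes 1 + 1 · 8 = 9
  Term 2 contributes -2 + 2 · 8 = 14
p(8) = ⊕ of these = min[-5, 9, 14] = -5.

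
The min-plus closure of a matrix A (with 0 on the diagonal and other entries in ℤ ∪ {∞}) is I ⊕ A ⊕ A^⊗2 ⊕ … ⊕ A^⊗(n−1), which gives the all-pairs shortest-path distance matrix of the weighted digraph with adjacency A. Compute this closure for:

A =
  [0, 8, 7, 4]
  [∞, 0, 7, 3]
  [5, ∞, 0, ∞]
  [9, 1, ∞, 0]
Closure =
  [0, 5, 7, 4]
  [12, 0, 7, 3]
  [5, 10, 0, 9]
  [9, 1, 8, 0]

This is the Floyd-Warshall all-pairs shortest-path computation. For each intermediate vertex k = 0, 1, …, 3, update dist[i][j] ← min(dist[i][j], dist[i][k] + dist[k][j]). The final matrix gives, for each (i, j), the minimum total weight of any directed path from i to j (possibly empty when i = j).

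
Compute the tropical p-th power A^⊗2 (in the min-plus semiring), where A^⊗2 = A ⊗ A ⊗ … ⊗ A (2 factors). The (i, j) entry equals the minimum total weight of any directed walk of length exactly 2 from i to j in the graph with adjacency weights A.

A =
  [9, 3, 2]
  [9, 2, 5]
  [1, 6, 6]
A^⊗2 =
  [3, 5, 8]
  [6, 4, 7]
  [7, 4, 3]

Each entry (A^⊗2)_ij equals the minimum over all length-2 walks i = v_0 → v_1 → … → v_2 = j of Σ_t A[v_t][v_{t+1}]. For example, for (i, j) = (0, 2) we minimise over 3 possible intermediate vertex sequences; the minimum is 8, attained along the walk 0 → 1 → 2.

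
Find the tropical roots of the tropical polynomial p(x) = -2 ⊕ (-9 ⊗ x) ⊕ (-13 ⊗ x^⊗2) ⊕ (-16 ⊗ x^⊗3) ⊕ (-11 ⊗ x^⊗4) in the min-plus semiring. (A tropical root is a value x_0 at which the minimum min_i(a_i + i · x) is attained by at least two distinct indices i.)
Roots: {-5, 3, 4, 7}

Each tropical root is a break point of the lower envelope of the lines y = a_i + i · x (there are 5 lines, with slopes 0, 1, ..., 4). Only the lines that attain the minimum somewhere contribute to roots; other lines are dominated. Here the surviving (envelope) indices are i = 4, i = 3, i = 2, i = 1, i = 0.
Intersections between consecutive envelope lines give the roots: for adjacent envelope indices i < j the intersection is x = (a_i − a_j) / (j − i). Reading off the sorted break points: {-5, 3, 4, 7}.
Verification: at each break x_0, at least two indices attain the minimum of min_i(a_i + i · x_0).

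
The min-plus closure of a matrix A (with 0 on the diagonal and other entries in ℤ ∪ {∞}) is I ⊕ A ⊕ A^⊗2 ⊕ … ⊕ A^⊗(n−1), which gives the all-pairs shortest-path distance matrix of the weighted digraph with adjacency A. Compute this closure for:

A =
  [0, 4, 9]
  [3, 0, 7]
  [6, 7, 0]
Closure =
  [0, 4, 9]
  [3, 0, 7]
  [6, 7, 0]

This is the Floyd-Warshall all-pairs shortest-path computation. For each intermediate vertex k = 0, 1, …, 2, update dist[i][j] ← min(dist[i][j], dist[i][k] + dist[k][j]). The final matrix gives, for each (i, j), the minimum total weight of any directed path from i to j (possibly empty when i = j).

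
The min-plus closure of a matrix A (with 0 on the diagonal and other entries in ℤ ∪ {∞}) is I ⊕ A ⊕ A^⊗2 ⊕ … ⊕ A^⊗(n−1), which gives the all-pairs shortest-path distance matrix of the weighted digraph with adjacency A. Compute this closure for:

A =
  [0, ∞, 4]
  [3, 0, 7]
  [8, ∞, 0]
Closure =
  [0, ∞, 4]
  [3, 0, 7]
  [8, ∞, 0]

This is the Floyd-Warshall all-pairs shortest-path computation. For each intermediate vertex k = 0, 1, …, 2, update dist[i][j] ← min(dist[i][j], dist[i][k] + dist[k][j]). The final matrix gives, for each (i, j), the minimum total weight of any directed path from i to j (possibly empty when i = j).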